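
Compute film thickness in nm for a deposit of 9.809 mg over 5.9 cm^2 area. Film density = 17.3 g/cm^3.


Convert: m = 9.809 mg = 9.8090e-06 kg, A = 5.9 cm^2 = 5.9000e-04 m^2, rho = 17.3 g/cm^3 = 17300 kg/m^3
t = m / (A * rho)
t = 9.8090e-06 / (5.9000e-04 * 17300)
t = 9.6101e-07 m = 961.0 nm

961.0


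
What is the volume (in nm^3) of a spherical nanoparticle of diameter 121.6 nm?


Radius r = 121.6/2 = 60.8 nm
Volume V = (4/3) * pi * r^3
V = (4/3) * pi * (60.8)^3
V = 941454.52 nm^3

941454.52


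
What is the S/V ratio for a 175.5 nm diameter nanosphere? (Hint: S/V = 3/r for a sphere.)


Radius r = 175.5/2 = 87.75 nm
S/V = 3 / r = 3 / 87.75
S/V = 0.0342 nm^-1

0.0342


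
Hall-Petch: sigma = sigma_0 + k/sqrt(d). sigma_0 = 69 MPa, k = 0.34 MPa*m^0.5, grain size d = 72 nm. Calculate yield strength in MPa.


d = 72 nm = 7.2e-08 m
sqrt(d) = 0.0002683282
Hall-Petch contribution = k / sqrt(d) = 0.34 / 0.0002683282 = 1267.1 MPa
sigma = sigma_0 + k/sqrt(d) = 69 + 1267.1 = 1336.1 MPa

1336.1


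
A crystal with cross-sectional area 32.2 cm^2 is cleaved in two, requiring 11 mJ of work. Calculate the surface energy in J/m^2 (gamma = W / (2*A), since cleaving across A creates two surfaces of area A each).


Convert: A = 32.2 cm^2 = 0.00322 m^2, W = 11 mJ = 0.011 J
Cleaving exposes two faces of area A, so total new surface = 2*A and gamma = W / (2*A)
gamma = 0.011 / (2 * 0.00322)
gamma = 1.708 J/m^2

1.708


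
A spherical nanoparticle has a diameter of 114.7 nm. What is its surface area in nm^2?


Radius r = 114.7/2 = 57.35 nm
Surface area SA = 4 * pi * r^2
SA = 4 * pi * (57.35)^2
SA = 41331.08 nm^2

41331.08


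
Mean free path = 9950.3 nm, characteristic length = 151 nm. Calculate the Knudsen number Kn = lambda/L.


Knudsen number Kn = lambda / L
Kn = 9950.3 / 151
Kn = 65.896

65.896


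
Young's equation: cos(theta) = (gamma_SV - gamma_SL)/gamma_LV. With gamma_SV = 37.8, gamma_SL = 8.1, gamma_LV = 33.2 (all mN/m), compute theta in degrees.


cos(theta) = (gamma_SV - gamma_SL) / gamma_LV
cos(theta) = (37.8 - 8.1) / 33.2
cos(theta) = 0.894578
theta = arccos(0.894578) = 26.55 degrees

26.55


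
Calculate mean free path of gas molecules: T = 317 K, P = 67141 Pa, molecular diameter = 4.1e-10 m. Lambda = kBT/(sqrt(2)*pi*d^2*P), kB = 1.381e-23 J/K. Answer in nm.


Mean free path: lambda = kB*T / (sqrt(2) * pi * d^2 * P)
lambda = 1.381e-23 * 317 / (sqrt(2) * pi * (4.1e-10)^2 * 67141)
lambda = 8.73037e-08 m
lambda = 87.3 nm

87.3


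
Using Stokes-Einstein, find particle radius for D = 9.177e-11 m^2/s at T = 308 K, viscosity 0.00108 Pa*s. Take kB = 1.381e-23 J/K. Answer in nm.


Stokes-Einstein: R = kB*T / (6*pi*eta*D)
R = 1.381e-23 * 308 / (6 * pi * 0.00108 * 9.177e-11)
R = 2.27677e-09 m = 2.28 nm

2.28


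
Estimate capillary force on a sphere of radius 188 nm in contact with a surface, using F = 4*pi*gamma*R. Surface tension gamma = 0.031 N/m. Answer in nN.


Convert radius: R = 188 nm = 1.88e-07 m
F = 4 * pi * gamma * R
F = 4 * pi * 0.031 * 1.88e-07
F = 7.32368e-08 N = 73.2368 nN

73.2368


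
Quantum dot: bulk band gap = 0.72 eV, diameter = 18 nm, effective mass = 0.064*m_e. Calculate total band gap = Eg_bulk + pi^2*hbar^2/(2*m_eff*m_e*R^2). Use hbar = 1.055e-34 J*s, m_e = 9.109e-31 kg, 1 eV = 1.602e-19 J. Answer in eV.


Radius R = 18/2 nm = 9e-09 m
Confinement energy dE = pi^2 * hbar^2 / (2 * m_eff * m_e * R^2)
dE = pi^2 * (1.055e-34)^2 / (2 * 0.064 * 9.109e-31 * (9e-09)^2) J, divided by 1.602e-19 J/eV
dE = 0.0726 eV
Total band gap = E_g(bulk) + dE = 0.72 + 0.0726 = 0.7926 eV

0.7926


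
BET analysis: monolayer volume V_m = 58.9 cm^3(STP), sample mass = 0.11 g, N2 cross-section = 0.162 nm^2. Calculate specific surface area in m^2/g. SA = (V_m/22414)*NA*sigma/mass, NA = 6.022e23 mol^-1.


Number of moles in monolayer = V_m / 22414 = 58.9 / 22414 = 0.00262782
Number of molecules = moles * NA = 0.00262782 * 6.022e23
SA = molecules * sigma / mass
SA = (58.9 / 22414) * 6.022e23 * 0.162e-18 / 0.11
SA = 2330.6 m^2/g

2330.6


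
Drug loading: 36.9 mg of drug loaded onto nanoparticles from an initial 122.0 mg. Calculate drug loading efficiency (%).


Drug loading efficiency = (drug loaded / drug initial) * 100
DLE = 36.9 / 122.0 * 100
DLE = 0.3025 * 100
DLE = 30.25%

30.25


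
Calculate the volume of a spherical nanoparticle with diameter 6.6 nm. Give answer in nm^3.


Radius r = 6.6/2 = 3.3 nm
Volume V = (4/3) * pi * r^3
V = (4/3) * pi * (3.3)^3
V = 150.53 nm^3

150.53


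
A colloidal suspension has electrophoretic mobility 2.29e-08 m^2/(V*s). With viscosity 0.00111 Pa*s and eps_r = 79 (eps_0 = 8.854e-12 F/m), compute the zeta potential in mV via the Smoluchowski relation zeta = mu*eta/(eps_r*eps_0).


Smoluchowski equation: zeta = mu * eta / (eps_r * eps_0)
zeta = 2.29e-08 * 0.00111 / (79 * 8.854e-12)
zeta = 0.036341 V = 36.34 mV

36.34


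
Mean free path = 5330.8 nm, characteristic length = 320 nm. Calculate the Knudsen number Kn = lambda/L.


Knudsen number Kn = lambda / L
Kn = 5330.8 / 320
Kn = 16.6588

16.6588


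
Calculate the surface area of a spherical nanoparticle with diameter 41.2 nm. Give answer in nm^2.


Radius r = 41.2/2 = 20.6 nm
Surface area SA = 4 * pi * r^2
SA = 4 * pi * (20.6)^2
SA = 5332.67 nm^2

5332.67


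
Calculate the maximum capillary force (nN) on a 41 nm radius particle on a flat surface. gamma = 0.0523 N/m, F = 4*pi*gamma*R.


Convert radius: R = 41 nm = 4.1e-08 m
F = 4 * pi * gamma * R
F = 4 * pi * 0.0523 * 4.1e-08
F = 2.69461e-08 N = 26.9461 nN

26.9461


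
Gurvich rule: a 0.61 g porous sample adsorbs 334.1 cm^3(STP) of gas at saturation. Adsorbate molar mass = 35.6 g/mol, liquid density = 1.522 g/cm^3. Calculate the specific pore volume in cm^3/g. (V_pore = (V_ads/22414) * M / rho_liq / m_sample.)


Moles adsorbed n = V_ads / 22414 = 334.1 / 22414 = 1.490586e-02 mol
Liquid volume V_liq = n * M / rho_liq = 1.490586e-02 * 35.6 / 1.522 = 0.34865 cm^3
Specific pore volume V_pore = V_liq / m_sample = 0.34865 / 0.61
V_pore = 0.5716 cm^3/g

0.5716


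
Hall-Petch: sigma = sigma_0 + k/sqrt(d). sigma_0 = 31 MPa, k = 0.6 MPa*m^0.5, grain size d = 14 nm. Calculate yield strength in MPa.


d = 14 nm = 1.4e-08 m
sqrt(d) = 0.0001183216
Hall-Petch contribution = k / sqrt(d) = 0.6 / 0.0001183216 = 5070.9 MPa
sigma = sigma_0 + k/sqrt(d) = 31 + 5070.9 = 5101.9 MPa

5101.9


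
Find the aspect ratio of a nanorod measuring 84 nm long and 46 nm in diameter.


Aspect ratio AR = length / diameter
AR = 84 / 46
AR = 1.83

1.83


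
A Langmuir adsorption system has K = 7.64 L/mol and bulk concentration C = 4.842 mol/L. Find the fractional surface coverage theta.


Langmuir isotherm: theta = K*C / (1 + K*C)
K*C = 7.64 * 4.842 = 36.99288
theta = 36.99288 / (1 + 36.99288) = 36.99288 / 37.99288
theta = 0.9737

0.9737


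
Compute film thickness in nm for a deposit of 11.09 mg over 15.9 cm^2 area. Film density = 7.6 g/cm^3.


Convert: m = 11.09 mg = 1.1090e-05 kg, A = 15.9 cm^2 = 1.5900e-03 m^2, rho = 7.6 g/cm^3 = 7600 kg/m^3
t = m / (A * rho)
t = 1.1090e-05 / (1.5900e-03 * 7600)
t = 9.1774e-07 m = 917.7 nm

917.7


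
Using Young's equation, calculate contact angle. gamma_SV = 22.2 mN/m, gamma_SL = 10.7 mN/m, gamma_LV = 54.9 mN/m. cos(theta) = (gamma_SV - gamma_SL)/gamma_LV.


cos(theta) = (gamma_SV - gamma_SL) / gamma_LV
cos(theta) = (22.2 - 10.7) / 54.9
cos(theta) = 0.209472
theta = arccos(0.209472) = 77.91 degrees

77.91


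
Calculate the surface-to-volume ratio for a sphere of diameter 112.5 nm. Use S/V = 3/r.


Radius r = 112.5/2 = 56.25 nm
S/V = 3 / r = 3 / 56.25
S/V = 0.0533 nm^-1

0.0533


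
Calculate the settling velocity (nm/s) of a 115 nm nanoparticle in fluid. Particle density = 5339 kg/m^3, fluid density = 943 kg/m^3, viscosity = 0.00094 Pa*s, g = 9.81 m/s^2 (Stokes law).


Radius R = 115/2 nm = 5.75e-08 m
Density difference = 5339 - 943 = 4396 kg/m^3
v = 2 * R^2 * (rho_p - rho_f) * g / (9 * eta)
v = 2 * (5.75e-08)^2 * 4396 * 9.81 / (9 * 0.00094)
v = 3.37071e-08 m/s = 33.7071 nm/s

33.7071


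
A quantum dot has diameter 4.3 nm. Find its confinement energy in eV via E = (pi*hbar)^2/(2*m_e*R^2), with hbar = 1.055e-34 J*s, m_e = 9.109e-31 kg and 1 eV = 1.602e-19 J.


Radius R = 4.3/2 = 2.15 nm = 2.15e-09 m
E = (pi * 1.055e-34)^2 / (2 * 9.109e-31 * (2.15e-09)^2)
E(J) = 1.30445e-20
E = E(J) / 1.602e-19 = 0.0814 eV

0.0814


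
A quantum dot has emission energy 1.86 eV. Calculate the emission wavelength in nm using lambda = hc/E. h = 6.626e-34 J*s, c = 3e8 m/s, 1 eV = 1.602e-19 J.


Convert energy: E = 1.86 eV = 1.86 * 1.602e-19 = 2.97972e-19 J
lambda = h*c / E = 6.626e-34 * 3e8 / 2.97972e-19
lambda = 6.6711e-07 m = 667.1 nm

667.1


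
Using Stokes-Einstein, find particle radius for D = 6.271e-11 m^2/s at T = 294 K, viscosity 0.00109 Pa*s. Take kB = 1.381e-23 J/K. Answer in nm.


Stokes-Einstein: R = kB*T / (6*pi*eta*D)
R = 1.381e-23 * 294 / (6 * pi * 0.00109 * 6.271e-11)
R = 3.1512e-09 m = 3.15 nm

3.15


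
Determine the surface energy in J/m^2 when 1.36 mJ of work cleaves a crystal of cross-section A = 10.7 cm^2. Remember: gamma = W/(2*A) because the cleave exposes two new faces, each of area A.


Convert: A = 10.7 cm^2 = 0.00107 m^2, W = 1.36 mJ = 0.00136 J
Cleaving exposes two faces of area A, so total new surface = 2*A and gamma = W / (2*A)
gamma = 0.00136 / (2 * 0.00107)
gamma = 0.636 J/m^2

0.636


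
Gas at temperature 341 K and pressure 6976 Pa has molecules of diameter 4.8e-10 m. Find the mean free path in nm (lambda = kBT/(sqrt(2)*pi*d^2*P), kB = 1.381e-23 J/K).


Mean free path: lambda = kB*T / (sqrt(2) * pi * d^2 * P)
lambda = 1.381e-23 * 341 / (sqrt(2) * pi * (4.8e-10)^2 * 6976)
lambda = 6.59469e-07 m
lambda = 659.47 nm

659.47


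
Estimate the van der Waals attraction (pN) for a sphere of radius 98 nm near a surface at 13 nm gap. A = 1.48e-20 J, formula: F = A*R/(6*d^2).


Convert to SI: R = 98 nm = 9.8e-08 m, d = 13 nm = 1.3e-08 m
F = A * R / (6 * d^2)
F = 1.48e-20 * 9.8e-08 / (6 * (1.3e-08)^2)
F = 1.43037e-12 N = 1.43 pN

1.43


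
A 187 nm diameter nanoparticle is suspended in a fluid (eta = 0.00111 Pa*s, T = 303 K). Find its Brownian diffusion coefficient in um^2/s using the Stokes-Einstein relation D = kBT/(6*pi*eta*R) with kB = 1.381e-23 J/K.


Radius R = 187/2 = 93.5 nm = 9.35e-08 m
D = kB*T / (6*pi*eta*R)
D = 1.381e-23 * 303 / (6 * pi * 0.00111 * 9.35e-08)
D = 2.13895e-12 m^2/s = 2.139 um^2/s

2.139


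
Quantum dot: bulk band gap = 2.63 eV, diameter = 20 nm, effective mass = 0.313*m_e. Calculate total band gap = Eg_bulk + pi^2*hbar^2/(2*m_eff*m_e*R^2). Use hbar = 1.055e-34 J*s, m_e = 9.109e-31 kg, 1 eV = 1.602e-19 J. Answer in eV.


Radius R = 20/2 nm = 1e-08 m
Confinement energy dE = pi^2 * hbar^2 / (2 * m_eff * m_e * R^2)
dE = pi^2 * (1.055e-34)^2 / (2 * 0.313 * 9.109e-31 * (1e-08)^2) J, divided by 1.602e-19 J/eV
dE = 0.012 eV
Total band gap = E_g(bulk) + dE = 2.63 + 0.012 = 2.642 eV

2.642


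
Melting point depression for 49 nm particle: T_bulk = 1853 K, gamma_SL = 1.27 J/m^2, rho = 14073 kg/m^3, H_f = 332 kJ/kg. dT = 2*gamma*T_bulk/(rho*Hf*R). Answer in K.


Radius R = 49/2 = 24.5 nm = 2.45e-08 m
Convert H_f = 332 kJ/kg = 332000 J/kg
dT = 2 * gamma_SL * T_bulk / (rho * H_f * R)
dT = 2 * 1.27 * 1853 / (14073 * 332000 * 2.45e-08)
dT = 41.1 K

41.1


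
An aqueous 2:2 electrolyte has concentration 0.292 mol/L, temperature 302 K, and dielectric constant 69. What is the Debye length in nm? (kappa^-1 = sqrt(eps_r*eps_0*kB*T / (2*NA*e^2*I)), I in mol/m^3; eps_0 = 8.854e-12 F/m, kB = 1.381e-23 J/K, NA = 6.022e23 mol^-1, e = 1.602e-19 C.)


Ionic strength I = 0.292 * 2^2 * 1000 = 1168 mol/m^3
kappa^-1 = sqrt(69 * 8.854e-12 * 1.381e-23 * 302 / (2 * 6.022e23 * (1.602e-19)^2 * 1168))
kappa^-1 = 0.266 nm

0.266


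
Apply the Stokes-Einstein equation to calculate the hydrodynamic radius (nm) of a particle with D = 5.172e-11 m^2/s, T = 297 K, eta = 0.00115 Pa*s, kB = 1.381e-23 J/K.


Stokes-Einstein: R = kB*T / (6*pi*eta*D)
R = 1.381e-23 * 297 / (6 * pi * 0.00115 * 5.172e-11)
R = 3.65841e-09 m = 3.66 nm

3.66


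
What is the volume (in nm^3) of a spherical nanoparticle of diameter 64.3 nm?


Radius r = 64.3/2 = 32.15 nm
Volume V = (4/3) * pi * r^3
V = (4/3) * pi * (32.15)^3
V = 139197.53 nm^3

139197.53


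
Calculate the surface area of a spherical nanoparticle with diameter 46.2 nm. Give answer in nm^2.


Radius r = 46.2/2 = 23.1 nm
Surface area SA = 4 * pi * r^2
SA = 4 * pi * (23.1)^2
SA = 6705.54 nm^2

6705.54


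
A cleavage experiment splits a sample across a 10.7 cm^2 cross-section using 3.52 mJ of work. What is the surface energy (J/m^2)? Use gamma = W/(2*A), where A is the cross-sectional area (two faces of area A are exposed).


Convert: A = 10.7 cm^2 = 0.00107 m^2, W = 3.52 mJ = 0.00352 J
Cleaving exposes two faces of area A, so total new surface = 2*A and gamma = W / (2*A)
gamma = 0.00352 / (2 * 0.00107)
gamma = 1.645 J/m^2

1.645


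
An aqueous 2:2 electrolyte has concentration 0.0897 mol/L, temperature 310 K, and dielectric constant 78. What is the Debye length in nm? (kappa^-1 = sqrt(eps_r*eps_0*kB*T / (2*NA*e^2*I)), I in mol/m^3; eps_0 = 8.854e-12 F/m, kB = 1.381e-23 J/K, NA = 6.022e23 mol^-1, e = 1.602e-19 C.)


Ionic strength I = 0.0897 * 2^2 * 1000 = 358.8 mol/m^3
kappa^-1 = sqrt(78 * 8.854e-12 * 1.381e-23 * 310 / (2 * 6.022e23 * (1.602e-19)^2 * 358.8))
kappa^-1 = 0.516 nm

0.516


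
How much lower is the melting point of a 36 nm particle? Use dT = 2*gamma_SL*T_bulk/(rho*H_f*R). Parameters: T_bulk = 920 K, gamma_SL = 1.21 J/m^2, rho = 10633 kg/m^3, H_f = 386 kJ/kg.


Radius R = 36/2 = 18 nm = 1.8e-08 m
Convert H_f = 386 kJ/kg = 386000 J/kg
dT = 2 * gamma_SL * T_bulk / (rho * H_f * R)
dT = 2 * 1.21 * 920 / (10633 * 386000 * 1.8e-08)
dT = 30.1 K

30.1


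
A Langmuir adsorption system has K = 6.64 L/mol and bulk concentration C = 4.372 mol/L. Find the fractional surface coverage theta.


Langmuir isotherm: theta = K*C / (1 + K*C)
K*C = 6.64 * 4.372 = 29.03008
theta = 29.03008 / (1 + 29.03008) = 29.03008 / 30.03008
theta = 0.9667

0.9667


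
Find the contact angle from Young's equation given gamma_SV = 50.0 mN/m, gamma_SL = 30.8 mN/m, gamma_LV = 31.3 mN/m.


cos(theta) = (gamma_SV - gamma_SL) / gamma_LV
cos(theta) = (50.0 - 30.8) / 31.3
cos(theta) = 0.613419
theta = arccos(0.613419) = 52.16 degrees

52.16


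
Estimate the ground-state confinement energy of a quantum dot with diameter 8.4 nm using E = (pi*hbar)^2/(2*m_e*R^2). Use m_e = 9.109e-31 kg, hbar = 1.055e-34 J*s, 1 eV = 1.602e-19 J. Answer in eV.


Radius R = 8.4/2 = 4.2 nm = 4.2e-09 m
E = (pi * 1.055e-34)^2 / (2 * 9.109e-31 * (4.2e-09)^2)
E(J) = 3.41826e-21
E = E(J) / 1.602e-19 = 0.0213 eV

0.0213


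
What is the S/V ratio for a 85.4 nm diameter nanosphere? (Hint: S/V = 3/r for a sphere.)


Radius r = 85.4/2 = 42.7 nm
S/V = 3 / r = 3 / 42.7
S/V = 0.0703 nm^-1

0.0703


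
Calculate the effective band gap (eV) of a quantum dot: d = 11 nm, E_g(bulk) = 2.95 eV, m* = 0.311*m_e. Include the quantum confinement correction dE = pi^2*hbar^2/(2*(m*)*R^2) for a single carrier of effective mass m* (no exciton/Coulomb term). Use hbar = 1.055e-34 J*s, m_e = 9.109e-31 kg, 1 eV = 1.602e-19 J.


Radius R = 11/2 nm = 5.5e-09 m
Confinement energy dE = pi^2 * hbar^2 / (2 * m_eff * m_e * R^2)
dE = pi^2 * (1.055e-34)^2 / (2 * 0.311 * 9.109e-31 * (5.5e-09)^2) J, divided by 1.602e-19 J/eV
dE = 0.04 eV
Total band gap = E_g(bulk) + dE = 2.95 + 0.04 = 2.99 eV

2.99


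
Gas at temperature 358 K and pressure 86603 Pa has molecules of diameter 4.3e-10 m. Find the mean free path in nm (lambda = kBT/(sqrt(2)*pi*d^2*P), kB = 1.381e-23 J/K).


Mean free path: lambda = kB*T / (sqrt(2) * pi * d^2 * P)
lambda = 1.381e-23 * 358 / (sqrt(2) * pi * (4.3e-10)^2 * 86603)
lambda = 6.94931e-08 m
lambda = 69.49 nm

69.49


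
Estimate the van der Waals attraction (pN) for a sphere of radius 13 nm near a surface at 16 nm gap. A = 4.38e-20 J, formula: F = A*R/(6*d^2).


Convert to SI: R = 13 nm = 1.3e-08 m, d = 16 nm = 1.6e-08 m
F = A * R / (6 * d^2)
F = 4.38e-20 * 1.3e-08 / (6 * (1.6e-08)^2)
F = 3.70703e-13 N = 0.371 pN

0.371


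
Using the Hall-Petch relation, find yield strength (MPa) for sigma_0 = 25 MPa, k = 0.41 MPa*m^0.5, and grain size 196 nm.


d = 196 nm = 1.96e-07 m
sqrt(d) = 0.0004427189
Hall-Petch contribution = k / sqrt(d) = 0.41 / 0.0004427189 = 926.1 MPa
sigma = sigma_0 + k/sqrt(d) = 25 + 926.1 = 951.1 MPa

951.1


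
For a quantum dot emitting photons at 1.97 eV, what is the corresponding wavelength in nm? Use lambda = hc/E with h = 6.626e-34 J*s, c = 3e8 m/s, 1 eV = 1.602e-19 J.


Convert energy: E = 1.97 eV = 1.97 * 1.602e-19 = 3.15594e-19 J
lambda = h*c / E = 6.626e-34 * 3e8 / 3.15594e-19
lambda = 6.2986e-07 m = 629.9 nm

629.9


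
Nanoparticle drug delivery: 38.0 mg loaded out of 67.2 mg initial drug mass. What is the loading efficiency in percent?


Drug loading efficiency = (drug loaded / drug initial) * 100
DLE = 38.0 / 67.2 * 100
DLE = 0.5655 * 100
DLE = 56.55%

56.55


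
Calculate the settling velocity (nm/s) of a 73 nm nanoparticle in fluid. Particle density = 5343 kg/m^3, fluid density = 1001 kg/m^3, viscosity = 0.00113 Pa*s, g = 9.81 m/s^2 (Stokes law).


Radius R = 73/2 nm = 3.65e-08 m
Density difference = 5343 - 1001 = 4342 kg/m^3
v = 2 * R^2 * (rho_p - rho_f) * g / (9 * eta)
v = 2 * (3.65e-08)^2 * 4342 * 9.81 / (9 * 0.00113)
v = 1.11597e-08 m/s = 11.1597 nm/s

11.1597


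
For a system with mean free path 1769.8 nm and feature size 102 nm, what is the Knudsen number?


Knudsen number Kn = lambda / L
Kn = 1769.8 / 102
Kn = 17.351

17.351


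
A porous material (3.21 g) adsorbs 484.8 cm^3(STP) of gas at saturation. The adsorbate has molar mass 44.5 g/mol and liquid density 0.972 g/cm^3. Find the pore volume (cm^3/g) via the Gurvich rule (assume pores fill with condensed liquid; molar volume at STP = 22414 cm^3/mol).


Moles adsorbed n = V_ads / 22414 = 484.8 / 22414 = 2.162934e-02 mol
Liquid volume V_liq = n * M / rho_liq = 2.162934e-02 * 44.5 / 0.972 = 0.99023 cm^3
Specific pore volume V_pore = V_liq / m_sample = 0.99023 / 3.21
V_pore = 0.3085 cm^3/g

0.3085


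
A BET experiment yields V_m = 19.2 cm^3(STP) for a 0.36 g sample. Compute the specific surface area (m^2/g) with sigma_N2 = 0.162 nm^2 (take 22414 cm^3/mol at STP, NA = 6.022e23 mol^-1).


Number of moles in monolayer = V_m / 22414 = 19.2 / 22414 = 0.00085661
Number of molecules = moles * NA = 0.00085661 * 6.022e23
SA = molecules * sigma / mass
SA = (19.2 / 22414) * 6.022e23 * 0.162e-18 / 0.36
SA = 232.1 m^2/g

232.1


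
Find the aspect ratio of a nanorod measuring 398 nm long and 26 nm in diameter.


Aspect ratio AR = length / diameter
AR = 398 / 26
AR = 15.31

15.31


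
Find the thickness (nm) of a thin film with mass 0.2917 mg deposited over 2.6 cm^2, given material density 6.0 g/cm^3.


Convert: m = 0.2917 mg = 2.9170e-07 kg, A = 2.6 cm^2 = 2.6000e-04 m^2, rho = 6.0 g/cm^3 = 6000 kg/m^3
t = m / (A * rho)
t = 2.9170e-07 / (2.6000e-04 * 6000)
t = 1.8699e-07 m = 187.0 nm

187.0


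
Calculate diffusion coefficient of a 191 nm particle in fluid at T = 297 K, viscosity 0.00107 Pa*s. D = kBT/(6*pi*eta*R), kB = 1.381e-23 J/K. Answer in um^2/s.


Radius R = 191/2 = 95.5 nm = 9.55e-08 m
D = kB*T / (6*pi*eta*R)
D = 1.381e-23 * 297 / (6 * pi * 0.00107 * 9.55e-08)
D = 2.12942e-12 m^2/s = 2.129 um^2/s

2.129


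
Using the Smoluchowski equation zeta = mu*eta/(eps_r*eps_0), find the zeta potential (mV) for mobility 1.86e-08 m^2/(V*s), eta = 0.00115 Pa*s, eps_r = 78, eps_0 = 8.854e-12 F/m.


Smoluchowski equation: zeta = mu * eta / (eps_r * eps_0)
zeta = 1.86e-08 * 0.00115 / (78 * 8.854e-12)
zeta = 0.030973 V = 30.97 mV

30.97


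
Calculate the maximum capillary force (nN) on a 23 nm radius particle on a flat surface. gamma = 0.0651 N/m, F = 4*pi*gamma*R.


Convert radius: R = 23 nm = 2.3e-08 m
F = 4 * pi * gamma * R
F = 4 * pi * 0.0651 * 2.3e-08
F = 1.88156e-08 N = 18.8156 nN

18.8156


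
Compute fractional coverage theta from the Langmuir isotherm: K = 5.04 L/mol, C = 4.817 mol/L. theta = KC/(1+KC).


Langmuir isotherm: theta = K*C / (1 + K*C)
K*C = 5.04 * 4.817 = 24.27768
theta = 24.27768 / (1 + 24.27768) = 24.27768 / 25.27768
theta = 0.9604

0.9604


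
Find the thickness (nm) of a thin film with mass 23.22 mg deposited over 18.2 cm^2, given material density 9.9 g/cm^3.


Convert: m = 23.22 mg = 2.3220e-05 kg, A = 18.2 cm^2 = 1.8200e-03 m^2, rho = 9.9 g/cm^3 = 9900 kg/m^3
t = m / (A * rho)
t = 2.3220e-05 / (1.8200e-03 * 9900)
t = 1.2887e-06 m = 1288.7 nm

1288.7


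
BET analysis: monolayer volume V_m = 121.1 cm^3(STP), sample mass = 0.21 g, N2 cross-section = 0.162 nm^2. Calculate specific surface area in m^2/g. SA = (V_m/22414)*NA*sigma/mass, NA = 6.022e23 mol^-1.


Number of moles in monolayer = V_m / 22414 = 121.1 / 22414 = 0.00540287
Number of molecules = moles * NA = 0.00540287 * 6.022e23
SA = molecules * sigma / mass
SA = (121.1 / 22414) * 6.022e23 * 0.162e-18 / 0.21
SA = 2509.9 m^2/g

2509.9


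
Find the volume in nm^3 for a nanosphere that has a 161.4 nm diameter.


Radius r = 161.4/2 = 80.7 nm
Volume V = (4/3) * pi * r^3
V = (4/3) * pi * (80.7)^3
V = 2201451.96 nm^3

2201451.96


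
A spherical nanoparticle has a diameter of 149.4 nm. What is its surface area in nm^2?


Radius r = 149.4/2 = 74.7 nm
Surface area SA = 4 * pi * r^2
SA = 4 * pi * (74.7)^2
SA = 70121.48 nm^2

70121.48


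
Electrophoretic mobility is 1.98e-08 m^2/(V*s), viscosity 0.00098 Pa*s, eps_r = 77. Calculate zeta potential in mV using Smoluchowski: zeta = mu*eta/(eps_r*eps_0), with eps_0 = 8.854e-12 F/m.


Smoluchowski equation: zeta = mu * eta / (eps_r * eps_0)
zeta = 1.98e-08 * 0.00098 / (77 * 8.854e-12)
zeta = 0.028462 V = 28.46 mV

28.46


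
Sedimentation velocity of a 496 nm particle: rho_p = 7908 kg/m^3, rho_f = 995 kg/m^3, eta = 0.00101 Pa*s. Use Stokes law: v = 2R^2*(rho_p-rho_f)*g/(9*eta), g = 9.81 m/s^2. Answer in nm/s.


Radius R = 496/2 nm = 2.48e-07 m
Density difference = 7908 - 995 = 6913 kg/m^3
v = 2 * R^2 * (rho_p - rho_f) * g / (9 * eta)
v = 2 * (2.48e-07)^2 * 6913 * 9.81 / (9 * 0.00101)
v = 9.17709e-07 m/s = 917.7091 nm/s

917.7091


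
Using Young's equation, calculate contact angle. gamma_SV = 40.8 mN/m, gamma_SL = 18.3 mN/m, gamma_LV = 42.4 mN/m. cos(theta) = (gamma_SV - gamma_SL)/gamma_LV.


cos(theta) = (gamma_SV - gamma_SL) / gamma_LV
cos(theta) = (40.8 - 18.3) / 42.4
cos(theta) = 0.53066
theta = arccos(0.53066) = 57.95 degrees

57.95


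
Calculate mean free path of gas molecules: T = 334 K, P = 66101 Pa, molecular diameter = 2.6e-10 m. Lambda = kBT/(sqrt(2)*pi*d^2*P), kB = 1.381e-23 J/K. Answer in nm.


Mean free path: lambda = kB*T / (sqrt(2) * pi * d^2 * P)
lambda = 1.381e-23 * 334 / (sqrt(2) * pi * (2.6e-10)^2 * 66101)
lambda = 2.32338e-07 m
lambda = 232.34 nm

232.34


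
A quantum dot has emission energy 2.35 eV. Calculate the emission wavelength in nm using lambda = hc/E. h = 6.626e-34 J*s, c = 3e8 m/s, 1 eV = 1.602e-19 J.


Convert energy: E = 2.35 eV = 2.35 * 1.602e-19 = 3.7647e-19 J
lambda = h*c / E = 6.626e-34 * 3e8 / 3.7647e-19
lambda = 5.2801e-07 m = 528.0 nm

528.0


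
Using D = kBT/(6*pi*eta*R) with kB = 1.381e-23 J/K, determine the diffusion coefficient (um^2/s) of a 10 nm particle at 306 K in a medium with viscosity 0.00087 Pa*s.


Radius R = 10/2 = 5 nm = 5e-09 m
D = kB*T / (6*pi*eta*R)
D = 1.381e-23 * 306 / (6 * pi * 0.00087 * 5e-09)
D = 5.15377e-11 m^2/s = 51.538 um^2/s

51.538


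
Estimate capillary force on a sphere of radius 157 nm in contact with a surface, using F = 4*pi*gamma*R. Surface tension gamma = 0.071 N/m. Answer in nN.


Convert radius: R = 157 nm = 1.57e-07 m
F = 4 * pi * gamma * R
F = 4 * pi * 0.071 * 1.57e-07
F = 1.40077e-07 N = 140.0773 nN

140.0773


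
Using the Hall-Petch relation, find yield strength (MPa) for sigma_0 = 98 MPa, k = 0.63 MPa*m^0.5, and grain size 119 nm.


d = 119 nm = 1.19e-07 m
sqrt(d) = 0.0003449638
Hall-Petch contribution = k / sqrt(d) = 0.63 / 0.0003449638 = 1826.3 MPa
sigma = sigma_0 + k/sqrt(d) = 98 + 1826.3 = 1924.3 MPa

1924.3


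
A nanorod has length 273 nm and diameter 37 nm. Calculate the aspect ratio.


Aspect ratio AR = length / diameter
AR = 273 / 37
AR = 7.38

7.38


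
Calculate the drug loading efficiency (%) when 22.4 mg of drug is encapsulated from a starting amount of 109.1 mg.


Drug loading efficiency = (drug loaded / drug initial) * 100
DLE = 22.4 / 109.1 * 100
DLE = 0.2053 * 100
DLE = 20.53%

20.53


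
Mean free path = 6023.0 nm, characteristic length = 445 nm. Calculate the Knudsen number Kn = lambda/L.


Knudsen number Kn = lambda / L
Kn = 6023.0 / 445
Kn = 13.5348

13.5348


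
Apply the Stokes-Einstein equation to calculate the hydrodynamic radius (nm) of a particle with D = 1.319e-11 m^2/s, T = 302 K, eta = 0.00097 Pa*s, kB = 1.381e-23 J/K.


Stokes-Einstein: R = kB*T / (6*pi*eta*D)
R = 1.381e-23 * 302 / (6 * pi * 0.00097 * 1.319e-11)
R = 1.72935e-08 m = 17.29 nm

17.29


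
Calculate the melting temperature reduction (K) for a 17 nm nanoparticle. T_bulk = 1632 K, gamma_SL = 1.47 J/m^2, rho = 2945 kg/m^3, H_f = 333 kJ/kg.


Radius R = 17/2 = 8.5 nm = 8.5e-09 m
Convert H_f = 333 kJ/kg = 333000 J/kg
dT = 2 * gamma_SL * T_bulk / (rho * H_f * R)
dT = 2 * 1.47 * 1632 / (2945 * 333000 * 8.5e-09)
dT = 575.6 K

575.6


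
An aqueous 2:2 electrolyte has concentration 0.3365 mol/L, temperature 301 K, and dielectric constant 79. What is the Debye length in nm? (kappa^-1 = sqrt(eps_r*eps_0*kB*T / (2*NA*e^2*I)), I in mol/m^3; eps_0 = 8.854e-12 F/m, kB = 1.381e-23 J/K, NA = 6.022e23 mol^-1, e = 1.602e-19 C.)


Ionic strength I = 0.3365 * 2^2 * 1000 = 1346 mol/m^3
kappa^-1 = sqrt(79 * 8.854e-12 * 1.381e-23 * 301 / (2 * 6.022e23 * (1.602e-19)^2 * 1346))
kappa^-1 = 0.264 nm

0.264


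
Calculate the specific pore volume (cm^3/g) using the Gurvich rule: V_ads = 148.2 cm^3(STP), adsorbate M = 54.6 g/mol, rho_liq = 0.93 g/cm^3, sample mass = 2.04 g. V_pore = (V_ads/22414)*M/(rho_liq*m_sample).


Moles adsorbed n = V_ads / 22414 = 148.2 / 22414 = 6.611939e-03 mol
Liquid volume V_liq = n * M / rho_liq = 6.611939e-03 * 54.6 / 0.93 = 0.38818 cm^3
Specific pore volume V_pore = V_liq / m_sample = 0.38818 / 2.04
V_pore = 0.1903 cm^3/g

0.1903


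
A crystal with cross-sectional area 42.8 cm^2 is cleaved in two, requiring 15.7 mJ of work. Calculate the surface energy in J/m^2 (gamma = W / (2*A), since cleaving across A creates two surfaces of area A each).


Convert: A = 42.8 cm^2 = 0.00428 m^2, W = 15.7 mJ = 0.0157 J
Cleaving exposes two faces of area A, so total new surface = 2*A and gamma = W / (2*A)
gamma = 0.0157 / (2 * 0.00428)
gamma = 1.834 J/m^2

1.834


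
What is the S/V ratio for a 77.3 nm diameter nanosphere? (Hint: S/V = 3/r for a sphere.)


Radius r = 77.3/2 = 38.65 nm
S/V = 3 / r = 3 / 38.65
S/V = 0.0776 nm^-1

0.0776


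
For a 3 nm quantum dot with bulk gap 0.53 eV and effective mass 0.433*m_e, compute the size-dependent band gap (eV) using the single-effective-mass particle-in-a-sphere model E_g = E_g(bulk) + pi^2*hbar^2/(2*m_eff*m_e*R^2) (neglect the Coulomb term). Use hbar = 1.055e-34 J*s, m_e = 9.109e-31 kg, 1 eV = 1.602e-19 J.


Radius R = 3/2 nm = 1.5e-09 m
Confinement energy dE = pi^2 * hbar^2 / (2 * m_eff * m_e * R^2)
dE = pi^2 * (1.055e-34)^2 / (2 * 0.433 * 9.109e-31 * (1.5e-09)^2) J, divided by 1.602e-19 J/eV
dE = 0.3863 eV
Total band gap = E_g(bulk) + dE = 0.53 + 0.3863 = 0.9163 eV

0.9163


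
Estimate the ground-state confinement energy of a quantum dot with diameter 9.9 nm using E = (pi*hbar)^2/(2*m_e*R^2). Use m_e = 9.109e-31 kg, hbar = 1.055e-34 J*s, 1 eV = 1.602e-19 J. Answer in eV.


Radius R = 9.9/2 = 4.95 nm = 4.95e-09 m
E = (pi * 1.055e-34)^2 / (2 * 9.109e-31 * (4.95e-09)^2)
E(J) = 2.4609e-21
E = E(J) / 1.602e-19 = 0.0154 eV

0.0154


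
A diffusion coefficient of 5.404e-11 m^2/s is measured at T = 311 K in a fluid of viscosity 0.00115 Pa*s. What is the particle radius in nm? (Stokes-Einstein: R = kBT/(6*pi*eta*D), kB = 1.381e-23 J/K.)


Stokes-Einstein: R = kB*T / (6*pi*eta*D)
R = 1.381e-23 * 311 / (6 * pi * 0.00115 * 5.404e-11)
R = 3.6664e-09 m = 3.67 nm

3.67


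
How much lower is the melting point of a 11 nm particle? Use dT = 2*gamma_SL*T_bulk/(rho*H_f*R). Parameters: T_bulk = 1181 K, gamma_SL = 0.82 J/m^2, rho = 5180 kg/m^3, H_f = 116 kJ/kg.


Radius R = 11/2 = 5.5 nm = 5.5e-09 m
Convert H_f = 116 kJ/kg = 116000 J/kg
dT = 2 * gamma_SL * T_bulk / (rho * H_f * R)
dT = 2 * 0.82 * 1181 / (5180 * 116000 * 5.5e-09)
dT = 586.1 K

586.1


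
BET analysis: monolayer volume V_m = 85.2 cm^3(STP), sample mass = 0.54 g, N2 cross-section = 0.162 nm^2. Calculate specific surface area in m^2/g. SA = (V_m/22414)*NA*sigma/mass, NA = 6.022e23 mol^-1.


Number of moles in monolayer = V_m / 22414 = 85.2 / 22414 = 0.0038012
Number of molecules = moles * NA = 0.0038012 * 6.022e23
SA = molecules * sigma / mass
SA = (85.2 / 22414) * 6.022e23 * 0.162e-18 / 0.54
SA = 686.7 m^2/g

686.7


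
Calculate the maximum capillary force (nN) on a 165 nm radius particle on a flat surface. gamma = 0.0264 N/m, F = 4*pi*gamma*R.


Convert radius: R = 165 nm = 1.65e-07 m
F = 4 * pi * gamma * R
F = 4 * pi * 0.0264 * 1.65e-07
F = 5.47391e-08 N = 54.7391 nN

54.7391


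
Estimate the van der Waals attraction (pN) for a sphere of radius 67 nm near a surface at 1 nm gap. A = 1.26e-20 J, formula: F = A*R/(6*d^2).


Convert to SI: R = 67 nm = 6.7e-08 m, d = 1 nm = 1e-09 m
F = A * R / (6 * d^2)
F = 1.26e-20 * 6.7e-08 / (6 * (1e-09)^2)
F = 1.407e-10 N = 140.7 pN

140.7


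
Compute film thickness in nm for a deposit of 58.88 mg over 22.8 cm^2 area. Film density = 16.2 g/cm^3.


Convert: m = 58.88 mg = 5.8880e-05 kg, A = 22.8 cm^2 = 2.2800e-03 m^2, rho = 16.2 g/cm^3 = 16200 kg/m^3
t = m / (A * rho)
t = 5.8880e-05 / (2.2800e-03 * 16200)
t = 1.5941e-06 m = 1594.1 nm

1594.1


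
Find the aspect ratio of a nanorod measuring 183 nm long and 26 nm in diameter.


Aspect ratio AR = length / diameter
AR = 183 / 26
AR = 7.04

7.04


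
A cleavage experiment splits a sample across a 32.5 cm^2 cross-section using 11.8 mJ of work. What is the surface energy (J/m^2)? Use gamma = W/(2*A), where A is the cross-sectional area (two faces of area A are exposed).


Convert: A = 32.5 cm^2 = 0.00325 m^2, W = 11.8 mJ = 0.0118 J
Cleaving exposes two faces of area A, so total new surface = 2*A and gamma = W / (2*A)
gamma = 0.0118 / (2 * 0.00325)
gamma = 1.815 J/m^2

1.815


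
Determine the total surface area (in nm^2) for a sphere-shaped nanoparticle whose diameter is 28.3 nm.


Radius r = 28.3/2 = 14.15 nm
Surface area SA = 4 * pi * r^2
SA = 4 * pi * (14.15)^2
SA = 2516.07 nm^2

2516.07


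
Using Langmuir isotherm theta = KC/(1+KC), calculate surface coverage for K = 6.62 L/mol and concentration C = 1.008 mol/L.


Langmuir isotherm: theta = K*C / (1 + K*C)
K*C = 6.62 * 1.008 = 6.67296
theta = 6.67296 / (1 + 6.67296) = 6.67296 / 7.67296
theta = 0.8697

0.8697


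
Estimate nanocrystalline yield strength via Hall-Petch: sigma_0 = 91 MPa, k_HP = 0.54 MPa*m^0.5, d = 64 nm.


d = 64 nm = 6.4e-08 m
sqrt(d) = 0.0002529822
Hall-Petch contribution = k / sqrt(d) = 0.54 / 0.0002529822 = 2134.5 MPa
sigma = sigma_0 + k/sqrt(d) = 91 + 2134.5 = 2225.5 MPa

2225.5


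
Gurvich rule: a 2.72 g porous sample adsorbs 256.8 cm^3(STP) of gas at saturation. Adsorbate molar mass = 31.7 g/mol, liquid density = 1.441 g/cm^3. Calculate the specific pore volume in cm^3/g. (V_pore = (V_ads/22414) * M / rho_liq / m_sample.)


Moles adsorbed n = V_ads / 22414 = 256.8 / 22414 = 1.145713e-02 mol
Liquid volume V_liq = n * M / rho_liq = 1.145713e-02 * 31.7 / 1.441 = 0.25204 cm^3
Specific pore volume V_pore = V_liq / m_sample = 0.25204 / 2.72
V_pore = 0.0927 cm^3/g

0.0927


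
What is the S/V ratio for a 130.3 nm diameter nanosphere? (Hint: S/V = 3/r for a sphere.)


Radius r = 130.3/2 = 65.15 nm
S/V = 3 / r = 3 / 65.15
S/V = 0.046 nm^-1

0.046


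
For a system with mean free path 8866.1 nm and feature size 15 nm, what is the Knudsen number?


Knudsen number Kn = lambda / L
Kn = 8866.1 / 15
Kn = 591.0733

591.0733


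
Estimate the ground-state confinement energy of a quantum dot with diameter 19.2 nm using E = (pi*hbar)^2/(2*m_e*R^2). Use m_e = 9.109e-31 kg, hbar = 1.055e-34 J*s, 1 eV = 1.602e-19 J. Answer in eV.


Radius R = 19.2/2 = 9.6 nm = 9.6e-09 m
E = (pi * 1.055e-34)^2 / (2 * 9.109e-31 * (9.6e-09)^2)
E(J) = 6.54277e-22
E = E(J) / 1.602e-19 = 0.0041 eV

0.0041


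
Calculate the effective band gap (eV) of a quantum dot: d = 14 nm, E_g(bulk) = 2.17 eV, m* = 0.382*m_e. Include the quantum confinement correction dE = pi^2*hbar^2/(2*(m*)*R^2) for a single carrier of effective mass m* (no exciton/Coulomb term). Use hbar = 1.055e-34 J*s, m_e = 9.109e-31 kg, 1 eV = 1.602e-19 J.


Radius R = 14/2 nm = 7e-09 m
Confinement energy dE = pi^2 * hbar^2 / (2 * m_eff * m_e * R^2)
dE = pi^2 * (1.055e-34)^2 / (2 * 0.382 * 9.109e-31 * (7e-09)^2) J, divided by 1.602e-19 J/eV
dE = 0.0201 eV
Total band gap = E_g(bulk) + dE = 2.17 + 0.0201 = 2.1901 eV

2.1901


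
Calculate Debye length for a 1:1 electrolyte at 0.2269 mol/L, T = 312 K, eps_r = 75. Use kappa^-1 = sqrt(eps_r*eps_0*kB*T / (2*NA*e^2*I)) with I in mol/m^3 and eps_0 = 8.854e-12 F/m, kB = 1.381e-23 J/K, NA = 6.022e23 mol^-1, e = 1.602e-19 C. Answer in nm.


Ionic strength I = 0.2269 * 1^2 * 1000 = 226.9 mol/m^3
kappa^-1 = sqrt(75 * 8.854e-12 * 1.381e-23 * 312 / (2 * 6.022e23 * (1.602e-19)^2 * 226.9))
kappa^-1 = 0.639 nm

0.639


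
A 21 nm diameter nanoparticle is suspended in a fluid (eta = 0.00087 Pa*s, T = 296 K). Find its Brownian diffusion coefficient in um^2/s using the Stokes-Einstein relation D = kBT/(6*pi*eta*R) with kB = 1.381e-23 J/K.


Radius R = 21/2 = 10.5 nm = 1.05e-08 m
D = kB*T / (6*pi*eta*R)
D = 1.381e-23 * 296 / (6 * pi * 0.00087 * 1.05e-08)
D = 2.37397e-11 m^2/s = 23.74 um^2/s

23.74


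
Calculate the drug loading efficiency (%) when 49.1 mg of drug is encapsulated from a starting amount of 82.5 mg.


Drug loading efficiency = (drug loaded / drug initial) * 100
DLE = 49.1 / 82.5 * 100
DLE = 0.5952 * 100
DLE = 59.52%

59.52


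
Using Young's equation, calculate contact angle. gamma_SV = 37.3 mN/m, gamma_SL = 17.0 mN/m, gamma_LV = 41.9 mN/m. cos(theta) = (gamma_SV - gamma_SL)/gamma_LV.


cos(theta) = (gamma_SV - gamma_SL) / gamma_LV
cos(theta) = (37.3 - 17.0) / 41.9
cos(theta) = 0.484487
theta = arccos(0.484487) = 61.02 degrees

61.02


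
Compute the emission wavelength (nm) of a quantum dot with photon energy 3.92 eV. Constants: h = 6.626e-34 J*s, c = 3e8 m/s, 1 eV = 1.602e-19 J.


Convert energy: E = 3.92 eV = 3.92 * 1.602e-19 = 6.27984e-19 J
lambda = h*c / E = 6.626e-34 * 3e8 / 6.27984e-19
lambda = 3.16537e-07 m = 316.5 nm

316.5


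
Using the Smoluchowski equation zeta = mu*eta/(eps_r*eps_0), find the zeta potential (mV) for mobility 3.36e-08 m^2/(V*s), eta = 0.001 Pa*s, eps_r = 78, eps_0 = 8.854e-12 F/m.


Smoluchowski equation: zeta = mu * eta / (eps_r * eps_0)
zeta = 3.36e-08 * 0.001 / (78 * 8.854e-12)
zeta = 0.048652 V = 48.65 mV

48.65


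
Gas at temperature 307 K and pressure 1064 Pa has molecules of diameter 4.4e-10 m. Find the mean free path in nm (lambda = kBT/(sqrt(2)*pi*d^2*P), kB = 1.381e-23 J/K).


Mean free path: lambda = kB*T / (sqrt(2) * pi * d^2 * P)
lambda = 1.381e-23 * 307 / (sqrt(2) * pi * (4.4e-10)^2 * 1064)
lambda = 4.63255e-06 m
lambda = 4632.55 nm

4632.55


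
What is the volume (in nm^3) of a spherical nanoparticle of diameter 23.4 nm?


Radius r = 23.4/2 = 11.7 nm
Volume V = (4/3) * pi * r^3
V = (4/3) * pi * (11.7)^3
V = 6708.82 nm^3

6708.82


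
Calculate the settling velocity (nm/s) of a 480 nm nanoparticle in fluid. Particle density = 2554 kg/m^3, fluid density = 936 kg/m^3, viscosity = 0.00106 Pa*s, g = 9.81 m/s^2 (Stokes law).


Radius R = 480/2 nm = 2.4e-07 m
Density difference = 2554 - 936 = 1618 kg/m^3
v = 2 * R^2 * (rho_p - rho_f) * g / (9 * eta)
v = 2 * (2.4e-07)^2 * 1618 * 9.81 / (9 * 0.00106)
v = 1.91669e-07 m/s = 191.6689 nm/s

191.6689


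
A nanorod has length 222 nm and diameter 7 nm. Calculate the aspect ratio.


Aspect ratio AR = length / diameter
AR = 222 / 7
AR = 31.71

31.71


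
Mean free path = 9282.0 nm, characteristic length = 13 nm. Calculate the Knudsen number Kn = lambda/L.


Knudsen number Kn = lambda / L
Kn = 9282.0 / 13
Kn = 714.0

714.0


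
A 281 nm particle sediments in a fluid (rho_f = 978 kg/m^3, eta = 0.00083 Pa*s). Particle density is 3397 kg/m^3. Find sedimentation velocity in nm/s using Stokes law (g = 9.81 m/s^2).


Radius R = 281/2 nm = 1.405e-07 m
Density difference = 3397 - 978 = 2419 kg/m^3
v = 2 * R^2 * (rho_p - rho_f) * g / (9 * eta)
v = 2 * (1.405e-07)^2 * 2419 * 9.81 / (9 * 0.00083)
v = 1.2542e-07 m/s = 125.42 nm/s

125.42


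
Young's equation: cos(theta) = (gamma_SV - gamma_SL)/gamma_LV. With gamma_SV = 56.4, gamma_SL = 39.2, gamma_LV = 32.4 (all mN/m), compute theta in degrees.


cos(theta) = (gamma_SV - gamma_SL) / gamma_LV
cos(theta) = (56.4 - 39.2) / 32.4
cos(theta) = 0.530864
theta = arccos(0.530864) = 57.94 degrees

57.94


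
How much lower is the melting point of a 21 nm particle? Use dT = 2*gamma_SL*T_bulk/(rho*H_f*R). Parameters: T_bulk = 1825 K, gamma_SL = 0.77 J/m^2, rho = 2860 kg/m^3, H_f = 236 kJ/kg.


Radius R = 21/2 = 10.5 nm = 1.05e-08 m
Convert H_f = 236 kJ/kg = 236000 J/kg
dT = 2 * gamma_SL * T_bulk / (rho * H_f * R)
dT = 2 * 0.77 * 1825 / (2860 * 236000 * 1.05e-08)
dT = 396.6 K

396.6


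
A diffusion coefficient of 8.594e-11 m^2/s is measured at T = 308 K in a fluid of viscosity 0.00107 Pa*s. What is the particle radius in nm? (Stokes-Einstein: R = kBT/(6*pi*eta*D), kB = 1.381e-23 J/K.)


Stokes-Einstein: R = kB*T / (6*pi*eta*D)
R = 1.381e-23 * 308 / (6 * pi * 0.00107 * 8.594e-11)
R = 2.45394e-09 m = 2.45 nm

2.45


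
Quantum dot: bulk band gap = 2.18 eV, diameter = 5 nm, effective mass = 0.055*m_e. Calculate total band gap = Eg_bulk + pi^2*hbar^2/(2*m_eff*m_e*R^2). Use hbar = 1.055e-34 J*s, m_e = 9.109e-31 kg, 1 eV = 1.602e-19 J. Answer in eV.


Radius R = 5/2 nm = 2.5e-09 m
Confinement energy dE = pi^2 * hbar^2 / (2 * m_eff * m_e * R^2)
dE = pi^2 * (1.055e-34)^2 / (2 * 0.055 * 9.109e-31 * (2.5e-09)^2) J, divided by 1.602e-19 J/eV
dE = 1.095 eV
Total band gap = E_g(bulk) + dE = 2.18 + 1.095 = 3.275 eV

3.275


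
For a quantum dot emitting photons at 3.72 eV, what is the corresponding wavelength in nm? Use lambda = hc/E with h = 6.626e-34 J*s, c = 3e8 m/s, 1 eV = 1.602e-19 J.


Convert energy: E = 3.72 eV = 3.72 * 1.602e-19 = 5.95944e-19 J
lambda = h*c / E = 6.626e-34 * 3e8 / 5.95944e-19
lambda = 3.33555e-07 m = 333.6 nm

333.6


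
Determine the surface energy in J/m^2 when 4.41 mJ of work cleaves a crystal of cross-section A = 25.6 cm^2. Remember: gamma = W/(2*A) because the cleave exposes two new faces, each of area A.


Convert: A = 25.6 cm^2 = 0.00256 m^2, W = 4.41 mJ = 0.00441 J
Cleaving exposes two faces of area A, so total new surface = 2*A and gamma = W / (2*A)
gamma = 0.00441 / (2 * 0.00256)
gamma = 0.861 J/m^2

0.861


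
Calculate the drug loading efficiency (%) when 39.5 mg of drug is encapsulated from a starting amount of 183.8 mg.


Drug loading efficiency = (drug loaded / drug initial) * 100
DLE = 39.5 / 183.8 * 100
DLE = 0.2149 * 100
DLE = 21.49%

21.49


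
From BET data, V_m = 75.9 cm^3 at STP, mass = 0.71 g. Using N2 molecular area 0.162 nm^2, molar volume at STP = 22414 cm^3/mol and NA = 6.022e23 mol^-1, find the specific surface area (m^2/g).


Number of moles in monolayer = V_m / 22414 = 75.9 / 22414 = 0.00338628
Number of molecules = moles * NA = 0.00338628 * 6.022e23
SA = molecules * sigma / mass
SA = (75.9 / 22414) * 6.022e23 * 0.162e-18 / 0.71
SA = 465.3 m^2/g

465.3
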